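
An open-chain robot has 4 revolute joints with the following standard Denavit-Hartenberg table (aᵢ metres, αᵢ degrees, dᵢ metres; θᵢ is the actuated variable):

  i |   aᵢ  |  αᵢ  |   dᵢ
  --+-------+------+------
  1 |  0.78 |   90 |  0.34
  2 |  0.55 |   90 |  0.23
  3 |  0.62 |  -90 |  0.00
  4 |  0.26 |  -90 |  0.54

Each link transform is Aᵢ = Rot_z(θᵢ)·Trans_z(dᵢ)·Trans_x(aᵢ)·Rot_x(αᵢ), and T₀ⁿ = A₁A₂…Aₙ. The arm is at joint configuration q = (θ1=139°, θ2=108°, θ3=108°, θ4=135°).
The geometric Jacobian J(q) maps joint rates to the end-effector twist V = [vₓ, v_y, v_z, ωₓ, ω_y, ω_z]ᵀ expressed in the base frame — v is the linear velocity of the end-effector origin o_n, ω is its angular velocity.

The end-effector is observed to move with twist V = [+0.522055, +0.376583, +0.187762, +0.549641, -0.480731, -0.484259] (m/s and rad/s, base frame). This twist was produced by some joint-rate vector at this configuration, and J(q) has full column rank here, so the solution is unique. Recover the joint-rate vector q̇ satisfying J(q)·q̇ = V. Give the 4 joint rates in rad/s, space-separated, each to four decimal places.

o_n = [-0.1661, 0.7777, 0.1897]
J₁: ẑ×o_n = [-0.7777, -0.1661, 0.0000], ω = ẑ
J2: z=[0.6561, 0.7547, 0.0000] o=[-0.5887, 0.5117, 0.3400] → [-0.1135, 0.0986, -0.1445, 0.6561, 0.7547, 0.0000]
J3: z=[-0.7178, 0.6239, 0.3090] o=[-0.3095, 0.5738, 0.8631] → [-0.4832, -0.4391, -0.2358, -0.7178, 0.6239, 0.3090]
J4: z=[-0.4245, -0.0404, -0.9045] o=[0.0327, 1.0577, 0.6809] → [-0.2334, -0.0288, 0.1108, -0.4245, -0.0404, -0.9045]
q̇ = J⁺·V = [-0.2010, 0.0120, -0.7820, 0.0460]

-0.2010 0.0120 -0.7820 0.0460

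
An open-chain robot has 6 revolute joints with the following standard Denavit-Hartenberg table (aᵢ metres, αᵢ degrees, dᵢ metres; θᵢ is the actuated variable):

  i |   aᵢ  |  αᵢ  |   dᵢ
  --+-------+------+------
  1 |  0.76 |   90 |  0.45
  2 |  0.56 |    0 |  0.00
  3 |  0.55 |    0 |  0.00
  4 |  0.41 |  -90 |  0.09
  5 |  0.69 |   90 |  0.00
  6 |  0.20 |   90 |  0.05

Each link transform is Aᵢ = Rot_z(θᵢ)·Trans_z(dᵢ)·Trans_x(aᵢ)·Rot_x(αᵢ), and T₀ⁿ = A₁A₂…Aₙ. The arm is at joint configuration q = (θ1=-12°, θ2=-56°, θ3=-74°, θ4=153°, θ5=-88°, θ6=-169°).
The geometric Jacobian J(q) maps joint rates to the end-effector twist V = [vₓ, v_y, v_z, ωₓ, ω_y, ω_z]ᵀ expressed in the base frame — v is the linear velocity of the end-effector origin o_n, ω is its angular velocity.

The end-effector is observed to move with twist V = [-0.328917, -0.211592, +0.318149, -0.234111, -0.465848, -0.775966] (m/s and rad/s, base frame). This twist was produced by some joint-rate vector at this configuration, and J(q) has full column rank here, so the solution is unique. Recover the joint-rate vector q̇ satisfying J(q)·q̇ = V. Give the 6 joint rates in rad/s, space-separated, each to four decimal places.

o_n = [0.9365, -0.7973, -0.3233]
J₁: ẑ×o_n = [0.7973, 0.9365, -0.0000], ω = ẑ
J2: z=[-0.2079, -0.9781, 0.0000] o=[0.7434, -0.1580, 0.4500] → [0.7564, -0.1608, 0.3218, -0.2079, -0.9781, 0.0000]
J3: z=[-0.2079, -0.9781, 0.0000] o=[1.0497, -0.2231, -0.0143] → [0.3023, -0.0643, 0.0086, -0.2079, -0.9781, 0.0000]
J4: z=[-0.2079, -0.9781, 0.0000] o=[0.7039, -0.1496, -0.4356] → [-0.1098, 0.0233, 0.3622, -0.2079, -0.9781, 0.0000]
J5: z=[-0.3822, 0.0812, 0.9205] o=[1.0543, -0.3161, -0.2754] → [0.4390, -0.1268, 0.1935, -0.3822, 0.0812, 0.9205]
J6: z=[-0.9071, 0.1571, -0.3905] o=[0.9326, -0.9952, -0.2660] → [0.0683, -0.0535, -0.1802, -0.9071, 0.1571, -0.3905]
q̇ = J⁺·V = [-0.2560, 0.5150, -0.8530, 0.8310, -0.4270, 0.3250]

-0.2560 0.5150 -0.8530 0.8310 -0.4270 0.3250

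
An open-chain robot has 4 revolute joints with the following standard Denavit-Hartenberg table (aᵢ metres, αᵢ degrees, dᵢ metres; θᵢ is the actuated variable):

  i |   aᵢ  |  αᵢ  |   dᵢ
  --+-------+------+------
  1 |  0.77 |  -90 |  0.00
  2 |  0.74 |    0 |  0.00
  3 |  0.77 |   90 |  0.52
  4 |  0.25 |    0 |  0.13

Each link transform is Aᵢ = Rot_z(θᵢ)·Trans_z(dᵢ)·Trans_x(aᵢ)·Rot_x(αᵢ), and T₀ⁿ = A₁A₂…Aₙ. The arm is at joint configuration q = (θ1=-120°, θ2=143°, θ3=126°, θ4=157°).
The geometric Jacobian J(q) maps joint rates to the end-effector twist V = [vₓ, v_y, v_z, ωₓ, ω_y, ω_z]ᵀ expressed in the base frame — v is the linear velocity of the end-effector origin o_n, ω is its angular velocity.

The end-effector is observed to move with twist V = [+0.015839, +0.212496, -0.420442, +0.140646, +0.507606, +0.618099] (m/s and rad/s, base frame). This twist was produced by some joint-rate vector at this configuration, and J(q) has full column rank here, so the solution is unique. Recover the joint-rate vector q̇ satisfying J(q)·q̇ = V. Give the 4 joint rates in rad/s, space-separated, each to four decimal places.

0.6270 -0.5960 0.4640 0.5100

o_n = [0.5151, -0.3431, 0.0922]
J₁: ẑ×o_n = [0.3431, 0.5151, -0.0000], ω = ẑ
J2: z=[0.8660, -0.5000, 0.0000] o=[-0.3850, -0.6668, 0.0000] → [-0.0461, -0.0798, 0.7304, 0.8660, -0.5000, 0.0000]
J3: z=[0.8660, -0.5000, 0.0000] o=[-0.0895, -0.1550, -0.4453] → [-0.2688, -0.4655, 0.1394, 0.8660, -0.5000, 0.0000]
J4: z=[0.4999, 0.8659, -0.0175] o=[0.3675, -0.4034, 0.3245] → [-0.2001, 0.1136, -0.0977, 0.4999, 0.8659, -0.0175]
q̇ = J⁺·V = [0.6270, -0.5960, 0.4640, 0.5100]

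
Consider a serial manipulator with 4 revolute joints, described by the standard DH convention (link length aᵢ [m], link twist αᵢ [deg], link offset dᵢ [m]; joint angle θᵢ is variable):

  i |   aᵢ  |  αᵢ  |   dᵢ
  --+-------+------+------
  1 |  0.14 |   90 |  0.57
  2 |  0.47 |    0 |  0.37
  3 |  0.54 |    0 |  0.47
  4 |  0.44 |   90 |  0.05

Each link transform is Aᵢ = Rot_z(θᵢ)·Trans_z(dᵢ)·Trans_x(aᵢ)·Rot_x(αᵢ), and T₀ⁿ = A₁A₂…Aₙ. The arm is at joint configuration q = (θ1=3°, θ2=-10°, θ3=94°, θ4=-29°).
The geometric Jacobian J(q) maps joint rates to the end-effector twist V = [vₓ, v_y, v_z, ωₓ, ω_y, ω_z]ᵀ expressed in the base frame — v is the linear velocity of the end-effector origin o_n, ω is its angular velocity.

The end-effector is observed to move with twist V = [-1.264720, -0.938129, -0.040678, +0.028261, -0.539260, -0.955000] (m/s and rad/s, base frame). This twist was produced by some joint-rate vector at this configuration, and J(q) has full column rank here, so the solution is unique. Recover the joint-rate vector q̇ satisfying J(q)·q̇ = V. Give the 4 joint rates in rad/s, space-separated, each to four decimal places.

-0.9550 -0.4350 0.8670 0.1080

o_n = [0.9570, -0.8411, 1.3859]
J₁: ẑ×o_n = [0.8411, 0.9570, -0.0000], ω = ẑ
J2: z=[0.0523, -0.9986, 0.0000] o=[0.1398, 0.0073, 0.5700] → [-0.8147, -0.0427, 0.7717, 0.0523, -0.9986, 0.0000]
J3: z=[0.0523, -0.9986, 0.0000] o=[0.6214, -0.3379, 0.4884] → [-0.8962, -0.0470, 0.3088, 0.0523, -0.9986, 0.0000]
J4: z=[0.0523, -0.9986, 0.0000] o=[0.7024, -0.8043, 1.0254] → [-0.3599, -0.0189, 0.2524, 0.0523, -0.9986, 0.0000]
q̇ = J⁺·V = [-0.9550, -0.4350, 0.8670, 0.1080]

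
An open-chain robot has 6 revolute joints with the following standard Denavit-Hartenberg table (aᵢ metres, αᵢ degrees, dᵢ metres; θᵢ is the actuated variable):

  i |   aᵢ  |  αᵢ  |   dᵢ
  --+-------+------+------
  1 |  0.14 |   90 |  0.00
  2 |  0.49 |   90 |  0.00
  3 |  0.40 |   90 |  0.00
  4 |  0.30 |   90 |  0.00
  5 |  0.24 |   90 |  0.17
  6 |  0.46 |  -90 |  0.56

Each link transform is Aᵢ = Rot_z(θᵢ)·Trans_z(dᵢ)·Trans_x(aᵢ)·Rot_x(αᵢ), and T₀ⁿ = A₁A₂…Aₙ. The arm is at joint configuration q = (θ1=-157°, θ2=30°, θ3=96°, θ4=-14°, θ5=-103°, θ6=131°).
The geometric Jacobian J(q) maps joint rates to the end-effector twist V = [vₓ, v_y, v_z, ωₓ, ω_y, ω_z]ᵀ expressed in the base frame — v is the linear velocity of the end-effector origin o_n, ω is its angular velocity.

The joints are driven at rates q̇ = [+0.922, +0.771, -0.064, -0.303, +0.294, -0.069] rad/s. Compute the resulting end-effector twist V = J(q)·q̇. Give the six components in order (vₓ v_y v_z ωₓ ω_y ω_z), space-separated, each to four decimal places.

0.7972 -0.4070 0.1118 0.1343 0.8521 1.0805

o_n = [-0.4848, -0.1306, 0.7210]
J₁: ẑ×o_n = [0.1306, -0.4848, 0.0000], ω = ẑ
J2: z=[-0.3907, 0.9205, 0.0000] o=[-0.1289, -0.0547, 0.0000] → [0.6637, 0.2817, 0.3573, -0.3907, 0.9205, 0.0000]
J3: z=[-0.4603, -0.1954, -0.8660] o=[-0.5195, -0.2205, 0.2450] → [-0.0151, 0.1890, -0.0346, -0.4603, -0.1954, -0.8660]
J4: z=[-0.8337, -0.2403, 0.4973] o=[-0.6416, 0.1598, 0.2241] → [0.0250, 0.4922, 0.2798, -0.8337, -0.2403, 0.4973]
J5: z=[0.5204, -0.0405, 0.8529] o=[-0.6970, 0.4508, 0.2717] → [0.4777, -0.0528, -0.2940, 0.5204, -0.0405, 0.8529]
J6: z=[-0.0074, -0.9991, -0.0429] o=[-0.4036, 0.4477, 0.2919] → [-0.4535, 0.0067, -0.0768, -0.0074, -0.9991, -0.0429]
V = J·q̇ = [0.7972, -0.4070, 0.1118, 0.1343, 0.8521, 1.0805]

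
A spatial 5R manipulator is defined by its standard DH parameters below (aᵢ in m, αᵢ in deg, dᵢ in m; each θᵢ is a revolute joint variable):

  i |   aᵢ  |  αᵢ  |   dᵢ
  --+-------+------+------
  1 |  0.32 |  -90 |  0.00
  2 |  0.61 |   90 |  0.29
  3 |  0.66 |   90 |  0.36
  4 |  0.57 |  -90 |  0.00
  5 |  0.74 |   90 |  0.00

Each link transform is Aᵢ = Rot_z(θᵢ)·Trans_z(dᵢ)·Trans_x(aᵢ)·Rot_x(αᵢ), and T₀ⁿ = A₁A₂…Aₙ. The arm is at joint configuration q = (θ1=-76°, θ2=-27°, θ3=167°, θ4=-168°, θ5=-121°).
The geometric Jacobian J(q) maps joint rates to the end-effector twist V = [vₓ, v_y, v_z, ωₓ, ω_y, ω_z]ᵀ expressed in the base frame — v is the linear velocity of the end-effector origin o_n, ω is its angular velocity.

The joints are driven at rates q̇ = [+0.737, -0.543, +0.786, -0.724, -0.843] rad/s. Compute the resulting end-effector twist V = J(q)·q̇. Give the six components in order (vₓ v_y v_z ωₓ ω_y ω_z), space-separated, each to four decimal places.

o_n = [1.0894, -0.1741, 0.4173]
J₁: ẑ×o_n = [0.1741, 1.0894, -0.0000], ω = ẑ
J2: z=[0.9703, 0.2419, 0.0000] o=[0.0774, -0.3105, 0.0000] → [0.1009, -0.4049, -0.1124, 0.9703, 0.2419, 0.0000]
J3: z=[-0.1098, 0.4405, 0.8910] o=[0.4903, -0.7677, 0.2769] → [-0.4671, 0.5492, -0.3291, -0.1098, 0.4405, 0.8910]
J4: z=[0.9939, 0.0412, 0.1021] o=[0.4562, -0.0172, 0.3057] → [0.0206, -0.0462, -0.1820, 0.9939, 0.0412, 0.1021]
J5: z=[0.1091, -0.2444, -0.9635] o=[0.4646, -0.5694, 0.4468] → [0.3882, -0.5988, 0.1959, 0.1091, -0.2444, -0.9635]
V = J·q̇ = [-0.6359, 1.9927, -0.2310, -1.4248, 0.3911, 2.1756]

-0.6359 1.9927 -0.2310 -1.4248 0.3911 2.1756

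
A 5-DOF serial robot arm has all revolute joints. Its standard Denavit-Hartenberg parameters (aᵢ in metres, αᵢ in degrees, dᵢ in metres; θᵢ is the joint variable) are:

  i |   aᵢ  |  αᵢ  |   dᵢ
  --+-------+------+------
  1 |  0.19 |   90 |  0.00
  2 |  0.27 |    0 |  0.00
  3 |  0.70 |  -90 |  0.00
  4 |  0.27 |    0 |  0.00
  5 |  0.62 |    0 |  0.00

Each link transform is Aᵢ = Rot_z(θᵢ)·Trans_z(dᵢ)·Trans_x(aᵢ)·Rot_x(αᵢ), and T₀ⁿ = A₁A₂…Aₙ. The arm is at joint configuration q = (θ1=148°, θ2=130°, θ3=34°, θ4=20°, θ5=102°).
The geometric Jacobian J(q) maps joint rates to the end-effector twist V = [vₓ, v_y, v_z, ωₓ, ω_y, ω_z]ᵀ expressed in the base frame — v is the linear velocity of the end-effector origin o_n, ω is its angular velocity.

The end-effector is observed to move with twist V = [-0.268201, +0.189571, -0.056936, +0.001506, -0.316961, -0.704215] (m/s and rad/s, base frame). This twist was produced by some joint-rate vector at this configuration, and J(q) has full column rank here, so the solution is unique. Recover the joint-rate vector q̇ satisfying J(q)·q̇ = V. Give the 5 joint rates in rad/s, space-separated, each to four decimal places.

-0.1140 0.6760 -0.9440 0.4590 0.1550

o_n = [0.1681, -0.8339, 0.3792]
J₁: ẑ×o_n = [0.8339, 0.1681, -0.0000], ω = ẑ
J2: z=[0.5299, 0.8480, 0.0000] o=[-0.1611, 0.1007, 0.0000] → [0.3215, -0.2009, -0.7745, 0.5299, 0.8480, 0.0000]
J3: z=[0.5299, 0.8480, 0.0000] o=[-0.0139, 0.0087, 0.2068] → [0.1461, -0.0913, -0.6009, 0.5299, 0.8480, 0.0000]
J4: z=[0.2338, -0.1461, -0.9613] o=[0.5567, -0.3479, 0.3998] → [-0.4642, 0.3783, -0.1704, 0.2338, -0.1461, -0.9613]
J5: z=[0.2338, -0.1461, -0.9613] o=[0.7146, -0.5554, 0.4697] → [-0.2545, 0.5465, -0.1449, 0.2338, -0.1461, -0.9613]
q̇ = J⁺·V = [-0.1140, 0.6760, -0.9440, 0.4590, 0.1550]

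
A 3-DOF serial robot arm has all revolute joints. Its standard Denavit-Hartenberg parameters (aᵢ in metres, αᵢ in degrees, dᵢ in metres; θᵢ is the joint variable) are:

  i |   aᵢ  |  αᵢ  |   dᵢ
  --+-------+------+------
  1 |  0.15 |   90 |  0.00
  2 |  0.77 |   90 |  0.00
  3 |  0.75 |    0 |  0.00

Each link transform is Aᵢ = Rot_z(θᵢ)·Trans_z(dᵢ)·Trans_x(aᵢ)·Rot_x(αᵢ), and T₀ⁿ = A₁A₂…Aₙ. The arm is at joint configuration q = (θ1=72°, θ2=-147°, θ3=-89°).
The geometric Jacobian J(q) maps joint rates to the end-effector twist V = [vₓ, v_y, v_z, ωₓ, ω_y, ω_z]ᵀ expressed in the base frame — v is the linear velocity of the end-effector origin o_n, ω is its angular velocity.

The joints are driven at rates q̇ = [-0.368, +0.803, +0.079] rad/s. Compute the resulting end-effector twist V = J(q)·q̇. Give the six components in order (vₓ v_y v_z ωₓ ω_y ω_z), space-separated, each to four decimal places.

-0.0006 0.5982 -0.5596 0.7504 -0.2891 -0.3017

o_n = [-0.8698, -0.2502, -0.4265]
J₁: ẑ×o_n = [0.2502, -0.8698, 0.0000], ω = ẑ
J2: z=[0.9511, -0.3090, 0.0000] o=[0.0464, 0.1427, 0.0000] → [0.1318, 0.4056, -0.6568, 0.9511, -0.3090, 0.0000]
J3: z=[-0.1683, -0.5180, 0.8387] o=[-0.1532, -0.4715, -0.4194] → [-0.1819, -0.6022, -0.4084, -0.1683, -0.5180, 0.8387]
V = J·q̇ = [-0.0006, 0.5982, -0.5596, 0.7504, -0.2891, -0.3017]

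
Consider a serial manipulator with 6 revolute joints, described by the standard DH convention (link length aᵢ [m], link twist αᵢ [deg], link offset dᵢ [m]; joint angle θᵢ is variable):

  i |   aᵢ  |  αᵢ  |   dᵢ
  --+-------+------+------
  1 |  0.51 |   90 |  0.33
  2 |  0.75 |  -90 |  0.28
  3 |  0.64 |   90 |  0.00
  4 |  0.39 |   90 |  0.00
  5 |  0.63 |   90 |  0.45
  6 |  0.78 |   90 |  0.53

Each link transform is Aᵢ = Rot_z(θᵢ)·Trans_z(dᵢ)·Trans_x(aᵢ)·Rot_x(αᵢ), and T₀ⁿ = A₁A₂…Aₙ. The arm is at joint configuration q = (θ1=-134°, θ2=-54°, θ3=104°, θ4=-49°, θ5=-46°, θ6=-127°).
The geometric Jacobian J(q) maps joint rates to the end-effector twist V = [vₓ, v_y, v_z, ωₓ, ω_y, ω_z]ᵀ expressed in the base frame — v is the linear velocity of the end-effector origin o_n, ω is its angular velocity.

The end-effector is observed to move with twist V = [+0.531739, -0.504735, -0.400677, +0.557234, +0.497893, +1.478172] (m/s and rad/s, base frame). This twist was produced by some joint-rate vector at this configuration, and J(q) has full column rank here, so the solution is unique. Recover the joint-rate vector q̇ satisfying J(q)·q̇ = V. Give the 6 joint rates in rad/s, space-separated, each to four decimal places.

o_n = [-0.0904, -0.7086, 0.2825]
J₁: ẑ×o_n = [0.7086, -0.0904, 0.0000], ω = ẑ
J2: z=[-0.7193, 0.6947, 0.0000] o=[-0.3543, -0.3669, 0.3300] → [-0.0330, -0.0342, 0.0625, -0.7193, 0.6947, 0.0000]
J3: z=[-0.5620, -0.5820, 0.5878] o=[-0.8619, -0.4895, -0.2768] → [-0.1967, 0.7678, 0.5721, -0.5620, -0.5820, 0.5878]
J4: z=[-0.2222, -0.5783, -0.7850] o=[-0.3520, -0.8554, -0.1515] → [-0.1358, -0.1089, 0.1187, -0.2222, -0.5783, -0.7850]
J5: z=[-0.2326, 0.8133, -0.5333] o=[0.0173, -0.8304, -0.2744] → [0.5179, 0.1870, 0.0593, -0.2326, 0.8133, -0.5333]
J6: z=[-0.5268, 0.3556, 0.7720] o=[0.4276, -0.1743, -0.2966] → [0.6185, -0.0949, 0.4657, -0.5268, 0.3556, 0.7720]
q̇ = J⁺·V = [0.6930, 0.0280, -0.5610, -0.9310, -0.5320, 0.1300]

0.6930 0.0280 -0.5610 -0.9310 -0.5320 0.1300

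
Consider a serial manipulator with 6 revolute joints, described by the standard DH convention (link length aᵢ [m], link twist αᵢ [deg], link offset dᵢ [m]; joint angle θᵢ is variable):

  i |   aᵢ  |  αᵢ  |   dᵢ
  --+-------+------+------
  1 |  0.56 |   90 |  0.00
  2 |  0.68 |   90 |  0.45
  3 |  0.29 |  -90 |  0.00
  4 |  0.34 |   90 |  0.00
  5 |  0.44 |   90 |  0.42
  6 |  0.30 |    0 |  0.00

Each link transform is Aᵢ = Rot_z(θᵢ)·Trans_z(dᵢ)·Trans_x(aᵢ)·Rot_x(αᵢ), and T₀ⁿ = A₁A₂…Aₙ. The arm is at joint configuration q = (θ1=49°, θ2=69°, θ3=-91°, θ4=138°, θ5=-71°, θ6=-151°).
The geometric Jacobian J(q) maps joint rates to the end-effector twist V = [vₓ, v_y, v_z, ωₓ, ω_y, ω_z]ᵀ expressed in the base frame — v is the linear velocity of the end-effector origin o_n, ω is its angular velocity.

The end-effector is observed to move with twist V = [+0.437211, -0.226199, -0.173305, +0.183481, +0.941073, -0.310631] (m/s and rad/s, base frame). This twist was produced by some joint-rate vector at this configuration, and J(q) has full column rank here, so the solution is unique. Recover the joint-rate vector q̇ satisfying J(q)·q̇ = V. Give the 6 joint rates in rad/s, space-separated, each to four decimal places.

o_n = [0.4065, 0.0486, 0.6437]
J₁: ẑ×o_n = [-0.0486, 0.4065, 0.0000], ω = ẑ
J2: z=[0.7547, -0.6561, 0.0000] o=[0.3674, 0.4226, 0.0000] → [-0.4223, -0.4858, -0.2566, 0.7547, -0.6561, 0.0000]
J3: z=[0.6125, 0.7046, -0.3584] o=[0.8669, 0.3113, 0.6348] → [-0.0879, 0.1596, 0.1635, 0.6125, 0.7046, -0.3584]
J4: z=[0.2219, 0.2819, 0.9334] o=[0.6469, 0.5002, 0.6301] → [0.4253, -0.2274, -0.0324, 0.2219, 0.2819, 0.9334]
J5: z=[-0.9628, -0.0878, 0.2554] o=[0.6992, 0.1753, 0.7158] → [0.0387, -0.1442, 0.0963, -0.9628, -0.0878, 0.2554]
J6: z=[-0.2178, 0.8116, -0.5421] o=[0.2246, -0.1157, 0.4708] → [0.2294, -0.0610, -0.1835, -0.2178, 0.8116, -0.5421]
q̇ = J⁺·V = [-0.2740, -0.0310, 0.0840, 0.5470, -0.2270, 0.8470]

-0.2740 -0.0310 0.0840 0.5470 -0.2270 0.8470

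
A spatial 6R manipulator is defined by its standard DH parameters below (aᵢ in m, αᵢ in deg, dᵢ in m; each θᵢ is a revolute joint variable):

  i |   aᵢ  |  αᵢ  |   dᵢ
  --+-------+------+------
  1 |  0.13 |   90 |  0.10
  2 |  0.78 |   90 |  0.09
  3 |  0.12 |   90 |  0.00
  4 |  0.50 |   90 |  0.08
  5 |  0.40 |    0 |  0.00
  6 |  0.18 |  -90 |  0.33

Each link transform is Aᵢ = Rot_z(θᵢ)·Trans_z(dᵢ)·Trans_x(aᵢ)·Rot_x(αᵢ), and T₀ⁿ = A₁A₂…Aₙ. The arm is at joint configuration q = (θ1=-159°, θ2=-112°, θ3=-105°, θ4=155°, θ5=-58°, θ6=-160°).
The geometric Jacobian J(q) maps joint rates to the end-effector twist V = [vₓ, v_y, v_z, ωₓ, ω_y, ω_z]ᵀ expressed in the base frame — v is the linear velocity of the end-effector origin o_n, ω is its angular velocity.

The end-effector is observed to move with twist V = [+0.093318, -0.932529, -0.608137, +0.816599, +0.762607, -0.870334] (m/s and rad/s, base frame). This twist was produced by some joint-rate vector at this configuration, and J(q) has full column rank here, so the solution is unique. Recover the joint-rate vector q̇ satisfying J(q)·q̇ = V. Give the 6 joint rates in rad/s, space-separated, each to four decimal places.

o_n = [0.5847, 0.5459, -0.6155]
J₁: ẑ×o_n = [-0.5459, 0.5847, 0.0000], ω = ẑ
J2: z=[-0.3584, 0.9336, 0.0000] o=[-0.1214, -0.0466, 0.1000] → [-0.6680, -0.2564, -0.8715, -0.3584, 0.9336, 0.0000]
J3: z=[0.8656, 0.3323, 0.3746] o=[0.1192, 0.1421, -0.6232] → [-0.1487, 0.1678, 0.1948, 0.8656, 0.3323, 0.3746]
J4: z=[-0.4306, 0.1120, 0.8956] o=[0.1498, 0.0298, -0.5944] → [-0.4646, 0.3804, -0.2709, -0.4306, 0.1120, 0.8956]
J5: z=[0.8925, -0.0946, 0.4409] o=[0.1825, 0.5333, -0.5523] → [0.0004, 0.2338, 0.0493, 0.8925, -0.0946, 0.4409]
J6: z=[0.8925, -0.0946, 0.4409] o=[0.3569, 0.7050, -0.8687] → [0.0462, -0.1255, -0.1205, 0.8925, -0.0946, 0.4409]
q̇ = J⁺·V = [-0.6750, 0.8610, 0.2880, -0.6640, -0.0830, 0.7440]

-0.6750 0.8610 0.2880 -0.6640 -0.0830 0.7440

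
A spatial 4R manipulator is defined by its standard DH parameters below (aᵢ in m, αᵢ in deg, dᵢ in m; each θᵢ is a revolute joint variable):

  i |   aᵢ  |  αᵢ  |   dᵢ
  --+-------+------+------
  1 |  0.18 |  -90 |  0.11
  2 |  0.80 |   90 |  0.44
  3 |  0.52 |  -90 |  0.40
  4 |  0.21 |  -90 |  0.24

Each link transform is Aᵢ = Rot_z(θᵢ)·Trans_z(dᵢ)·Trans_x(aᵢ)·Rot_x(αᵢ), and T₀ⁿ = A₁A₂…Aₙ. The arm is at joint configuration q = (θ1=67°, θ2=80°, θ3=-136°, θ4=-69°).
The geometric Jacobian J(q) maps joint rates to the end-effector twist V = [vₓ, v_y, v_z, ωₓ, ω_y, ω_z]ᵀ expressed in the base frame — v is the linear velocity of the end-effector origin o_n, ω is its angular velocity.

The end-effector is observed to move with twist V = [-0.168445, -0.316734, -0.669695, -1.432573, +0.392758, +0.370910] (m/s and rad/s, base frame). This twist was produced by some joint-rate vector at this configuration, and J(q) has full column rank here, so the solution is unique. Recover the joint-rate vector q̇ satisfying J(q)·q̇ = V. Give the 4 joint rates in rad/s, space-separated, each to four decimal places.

o_n = [0.4708, 0.7350, -0.3168]
J₁: ẑ×o_n = [-0.7350, 0.4708, 0.0000], ω = ẑ
J2: z=[-0.9205, 0.3907, 0.0000] o=[0.0703, 0.1657, 0.1100] → [-0.1668, -0.3929, -0.6805, -0.9205, 0.3907, 0.0000]
J3: z=[0.3848, 0.9065, 0.1736] o=[-0.2804, 0.4655, -0.6778] → [0.2805, -0.0085, -0.5772, 0.3848, 0.9065, 0.1736]
J4: z=[0.7093, -0.1700, -0.6841] o=[0.1806, 0.6272, -0.2400] → [0.0868, -0.1440, 0.1258, 0.7093, -0.1700, -0.6841]
q̇ = J⁺·V = [-0.1140, 0.9420, -0.1110, -0.7370]

-0.1140 0.9420 -0.1110 -0.7370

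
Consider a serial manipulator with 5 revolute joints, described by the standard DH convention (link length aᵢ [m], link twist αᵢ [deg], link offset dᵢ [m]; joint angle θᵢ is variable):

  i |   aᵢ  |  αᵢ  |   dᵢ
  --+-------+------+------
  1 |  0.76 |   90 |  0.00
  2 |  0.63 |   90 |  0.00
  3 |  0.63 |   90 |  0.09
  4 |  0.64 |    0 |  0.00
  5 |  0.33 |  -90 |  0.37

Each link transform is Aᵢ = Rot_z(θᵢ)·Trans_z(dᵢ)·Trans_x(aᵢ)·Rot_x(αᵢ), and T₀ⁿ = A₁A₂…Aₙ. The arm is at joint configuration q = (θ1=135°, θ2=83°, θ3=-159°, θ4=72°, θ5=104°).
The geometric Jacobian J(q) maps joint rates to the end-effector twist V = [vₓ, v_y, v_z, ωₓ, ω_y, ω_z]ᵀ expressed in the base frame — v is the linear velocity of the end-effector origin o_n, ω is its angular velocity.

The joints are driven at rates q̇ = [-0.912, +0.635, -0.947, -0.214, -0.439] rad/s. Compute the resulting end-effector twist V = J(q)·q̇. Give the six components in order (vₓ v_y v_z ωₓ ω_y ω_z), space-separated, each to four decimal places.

1.2774 1.3590 0.4584 0.6624 -0.6265 -0.5643

o_n = [-0.9288, 1.1646, -0.0562]
J₁: ẑ×o_n = [-1.1646, -0.9288, 0.0000], ω = ẑ
J2: z=[0.7071, 0.7071, 0.0000] o=[-0.5374, 0.5374, 0.0000] → [-0.0398, 0.0398, 0.7202, 0.7071, 0.7071, 0.0000]
J3: z=[-0.7018, 0.7018, -0.1219] o=[-0.5917, 0.5917, 0.6253] → [-0.4085, -0.4373, -0.1655, -0.7018, 0.7018, -0.1219]
J4: z=[0.6910, 0.6293, -0.3557] o=[-0.7638, 0.4445, 0.0306] → [0.2015, 0.1187, 0.6014, 0.6910, 0.6293, -0.3557]
J5: z=[0.6910, 0.6293, -0.3557] o=[-1.2252, 0.8057, -0.2269] → [0.2350, -0.2234, 0.0614, 0.6910, 0.6293, -0.3557]
V = J·q̇ = [1.2774, 1.3590, 0.4584, 0.6624, -0.6265, -0.5643]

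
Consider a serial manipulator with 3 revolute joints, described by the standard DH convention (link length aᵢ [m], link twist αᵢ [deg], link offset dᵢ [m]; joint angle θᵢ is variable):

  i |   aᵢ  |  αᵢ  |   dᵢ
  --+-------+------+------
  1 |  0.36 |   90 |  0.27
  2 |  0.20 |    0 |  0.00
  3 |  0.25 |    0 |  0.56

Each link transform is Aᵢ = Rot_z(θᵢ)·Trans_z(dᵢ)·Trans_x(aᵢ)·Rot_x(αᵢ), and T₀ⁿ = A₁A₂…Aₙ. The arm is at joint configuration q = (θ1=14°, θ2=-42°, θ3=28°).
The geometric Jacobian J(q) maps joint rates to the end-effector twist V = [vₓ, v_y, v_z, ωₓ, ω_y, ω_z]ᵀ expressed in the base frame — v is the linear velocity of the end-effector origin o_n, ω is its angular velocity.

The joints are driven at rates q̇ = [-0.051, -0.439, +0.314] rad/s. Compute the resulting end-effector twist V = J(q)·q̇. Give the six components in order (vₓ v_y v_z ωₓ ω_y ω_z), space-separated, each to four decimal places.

-0.0828 -0.0601 -0.0956 -0.0302 0.1213 -0.0510

o_n = [0.8644, -0.3616, 0.0757]
J₁: ẑ×o_n = [0.3616, 0.8644, -0.0000], ω = ẑ
J2: z=[0.2419, -0.9703, 0.0000] o=[0.3493, 0.0871, 0.2700] → [0.1885, 0.0470, 0.3912, 0.2419, -0.9703, 0.0000]
J3: z=[0.2419, -0.9703, 0.0000] o=[0.4935, 0.1230, 0.1362] → [0.0587, 0.0146, 0.2426, 0.2419, -0.9703, 0.0000]
V = J·q̇ = [-0.0828, -0.0601, -0.0956, -0.0302, 0.1213, -0.0510]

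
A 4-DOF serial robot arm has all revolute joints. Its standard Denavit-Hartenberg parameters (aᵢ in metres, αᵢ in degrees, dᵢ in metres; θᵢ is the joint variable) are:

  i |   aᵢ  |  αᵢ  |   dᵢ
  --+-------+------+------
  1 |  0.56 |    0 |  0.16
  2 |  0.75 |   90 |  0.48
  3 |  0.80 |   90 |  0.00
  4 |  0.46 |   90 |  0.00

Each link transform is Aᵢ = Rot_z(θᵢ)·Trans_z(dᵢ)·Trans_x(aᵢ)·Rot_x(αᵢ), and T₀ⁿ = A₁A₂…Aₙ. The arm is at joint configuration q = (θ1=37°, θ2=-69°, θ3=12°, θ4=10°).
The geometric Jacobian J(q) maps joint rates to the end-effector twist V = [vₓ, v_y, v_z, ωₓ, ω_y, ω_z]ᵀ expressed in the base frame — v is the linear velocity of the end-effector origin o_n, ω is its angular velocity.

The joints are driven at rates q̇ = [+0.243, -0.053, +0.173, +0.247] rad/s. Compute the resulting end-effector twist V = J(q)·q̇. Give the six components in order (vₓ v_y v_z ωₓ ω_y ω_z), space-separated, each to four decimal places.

o_n = [2.0803, -0.7776, 0.9005]
J₁: ẑ×o_n = [0.7776, 2.0803, -0.0000], ω = ẑ
J2: z=[0.0000, 0.0000, 1.0000] o=[0.4472, 0.3370, 0.1600] → [1.1147, 1.6331, -0.0000, 0.0000, 0.0000, 1.0000]
J3: z=[-0.5299, -0.8480, 0.0000] o=[1.0833, -0.0604, 0.6400] → [-0.2209, 0.1381, 1.2256, -0.5299, -0.8480, 0.0000]
J4: z=[0.1763, -0.1102, -0.9781] o=[1.7469, -0.4751, 0.8063] → [-0.3063, -0.3428, -0.0166, 0.1763, -0.1102, -0.9781]
V = J·q̇ = [0.0160, 0.3582, 0.2079, -0.0481, -0.1739, -0.0516]

0.0160 0.3582 0.2079 -0.0481 -0.1739 -0.0516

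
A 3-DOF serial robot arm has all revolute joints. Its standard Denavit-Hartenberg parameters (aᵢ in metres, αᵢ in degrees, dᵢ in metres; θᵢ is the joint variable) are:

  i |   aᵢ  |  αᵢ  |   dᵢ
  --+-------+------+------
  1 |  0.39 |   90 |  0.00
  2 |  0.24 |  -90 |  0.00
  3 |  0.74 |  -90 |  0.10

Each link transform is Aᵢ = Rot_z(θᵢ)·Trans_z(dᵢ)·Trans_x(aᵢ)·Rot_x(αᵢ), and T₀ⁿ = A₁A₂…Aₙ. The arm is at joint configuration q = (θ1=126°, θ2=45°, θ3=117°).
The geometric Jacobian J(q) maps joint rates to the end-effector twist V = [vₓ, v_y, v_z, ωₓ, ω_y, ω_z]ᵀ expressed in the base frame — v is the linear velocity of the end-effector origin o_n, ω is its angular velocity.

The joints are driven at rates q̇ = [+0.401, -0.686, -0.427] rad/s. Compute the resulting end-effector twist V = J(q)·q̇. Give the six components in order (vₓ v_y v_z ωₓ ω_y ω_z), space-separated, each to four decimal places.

o_n = [-0.6812, -0.1841, 0.0029]
J₁: ẑ×o_n = [0.1841, -0.6812, 0.0000], ω = ẑ
J2: z=[0.8090, 0.5878, 0.0000] o=[-0.2292, 0.3155, 0.0000] → [0.0017, -0.0023, -0.1386, 0.8090, 0.5878, 0.0000]
J3: z=[0.4156, -0.5721, 0.7071] o=[-0.3290, 0.4528, 0.1697] → [0.5458, -0.1797, -0.4662, 0.4156, -0.5721, 0.7071]
V = J·q̇ = [-0.1604, -0.1948, 0.2941, -0.7325, -0.1590, 0.0991]

-0.1604 -0.1948 0.2941 -0.7325 -0.1590 0.0991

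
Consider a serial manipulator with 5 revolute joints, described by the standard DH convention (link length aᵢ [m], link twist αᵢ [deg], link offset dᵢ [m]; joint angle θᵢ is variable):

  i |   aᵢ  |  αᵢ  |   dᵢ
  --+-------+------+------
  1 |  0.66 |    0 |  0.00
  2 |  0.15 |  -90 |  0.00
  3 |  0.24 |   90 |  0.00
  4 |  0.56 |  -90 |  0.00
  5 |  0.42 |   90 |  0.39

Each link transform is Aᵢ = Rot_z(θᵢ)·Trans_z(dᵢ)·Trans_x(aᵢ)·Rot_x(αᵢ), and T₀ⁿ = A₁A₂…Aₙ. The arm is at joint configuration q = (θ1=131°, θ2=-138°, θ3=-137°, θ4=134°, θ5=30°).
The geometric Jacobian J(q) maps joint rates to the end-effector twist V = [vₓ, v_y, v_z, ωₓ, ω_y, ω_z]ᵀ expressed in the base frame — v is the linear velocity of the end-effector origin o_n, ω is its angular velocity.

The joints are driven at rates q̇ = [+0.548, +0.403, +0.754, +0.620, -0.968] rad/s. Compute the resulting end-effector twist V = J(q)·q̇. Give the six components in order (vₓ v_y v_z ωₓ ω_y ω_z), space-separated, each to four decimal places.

o_n = [0.4012, 0.7922, -0.3117]
J₁: ẑ×o_n = [-0.7922, 0.4012, 0.0000], ω = ẑ
J2: z=[0.0000, 0.0000, 1.0000] o=[-0.4330, 0.4981, 0.0000] → [-0.2941, 0.8342, 0.0000, 0.0000, 0.0000, 1.0000]
J3: z=[0.1219, 0.9925, 0.0000] o=[-0.2841, 0.4798, 0.0000] → [-0.3094, 0.0380, -0.6422, 0.1219, 0.9925, 0.0000]
J4: z=[-0.6769, 0.0831, -0.7314] o=[-0.4583, 0.5012, 0.1637] → [0.1733, -0.9504, -0.2684, -0.6769, 0.0831, -0.7314]
J5: z=[0.4375, -0.7536, -0.4906] o=[-0.1269, 0.8664, -0.1016] → [0.1219, -0.1672, 0.3655, 0.4375, -0.7536, -0.4906]
V = J·q̇ = [-0.7965, 0.1573, -1.0044, -0.7513, 1.5294, 0.9725]

-0.7965 0.1573 -1.0044 -0.7513 1.5294 0.9725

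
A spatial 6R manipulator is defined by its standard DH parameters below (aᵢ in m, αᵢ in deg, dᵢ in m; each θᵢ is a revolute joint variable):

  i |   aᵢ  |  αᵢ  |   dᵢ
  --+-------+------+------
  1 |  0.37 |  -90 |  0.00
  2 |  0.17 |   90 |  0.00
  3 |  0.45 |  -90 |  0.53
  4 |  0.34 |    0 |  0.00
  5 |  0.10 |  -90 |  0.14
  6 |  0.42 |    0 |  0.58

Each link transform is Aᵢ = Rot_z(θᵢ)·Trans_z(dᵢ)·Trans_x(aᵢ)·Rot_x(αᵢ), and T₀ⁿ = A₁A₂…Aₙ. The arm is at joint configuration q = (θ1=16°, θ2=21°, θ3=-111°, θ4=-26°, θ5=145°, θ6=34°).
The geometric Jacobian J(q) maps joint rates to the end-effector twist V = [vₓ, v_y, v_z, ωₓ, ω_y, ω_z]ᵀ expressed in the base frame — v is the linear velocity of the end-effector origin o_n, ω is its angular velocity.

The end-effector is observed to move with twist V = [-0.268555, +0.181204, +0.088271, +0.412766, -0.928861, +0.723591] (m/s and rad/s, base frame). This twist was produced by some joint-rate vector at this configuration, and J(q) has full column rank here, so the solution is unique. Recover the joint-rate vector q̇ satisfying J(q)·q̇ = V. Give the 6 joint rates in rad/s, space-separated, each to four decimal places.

o_n = [0.6131, 0.1811, 0.5053]
J₁: ẑ×o_n = [-0.1811, 0.6131, 0.0000], ω = ẑ
J2: z=[-0.2756, 0.9613, 0.0000] o=[0.3557, 0.1020, 0.0000] → [0.4857, 0.1393, -0.2693, -0.2756, 0.9613, 0.0000]
J3: z=[0.3445, 0.0988, 0.9336] o=[0.5082, 0.1457, -0.0609] → [0.0230, -0.0971, 0.0018, 0.3445, 0.0988, 0.9336]
J4: z=[0.9366, -0.1042, -0.3346] o=[0.6619, -0.2473, 0.4917] → [0.1419, 0.0035, 0.3961, 0.9366, -0.1042, -0.3346]
J5: z=[0.9366, -0.1042, -0.3346] o=[0.6936, -0.5349, 0.6701] → [0.2567, 0.1812, 0.6622, 0.9366, -0.1042, -0.3346]
J6: z=[0.2232, 0.9134, 0.3403] o=[0.7977, -0.5102, 0.5353] → [-0.2627, -0.0561, 0.3229, 0.2232, 0.9134, 0.3403]
q̇ = J⁺·V = [0.5030, -0.6240, 0.4440, 0.2960, -0.1100, -0.3870]

0.5030 -0.6240 0.4440 0.2960 -0.1100 -0.3870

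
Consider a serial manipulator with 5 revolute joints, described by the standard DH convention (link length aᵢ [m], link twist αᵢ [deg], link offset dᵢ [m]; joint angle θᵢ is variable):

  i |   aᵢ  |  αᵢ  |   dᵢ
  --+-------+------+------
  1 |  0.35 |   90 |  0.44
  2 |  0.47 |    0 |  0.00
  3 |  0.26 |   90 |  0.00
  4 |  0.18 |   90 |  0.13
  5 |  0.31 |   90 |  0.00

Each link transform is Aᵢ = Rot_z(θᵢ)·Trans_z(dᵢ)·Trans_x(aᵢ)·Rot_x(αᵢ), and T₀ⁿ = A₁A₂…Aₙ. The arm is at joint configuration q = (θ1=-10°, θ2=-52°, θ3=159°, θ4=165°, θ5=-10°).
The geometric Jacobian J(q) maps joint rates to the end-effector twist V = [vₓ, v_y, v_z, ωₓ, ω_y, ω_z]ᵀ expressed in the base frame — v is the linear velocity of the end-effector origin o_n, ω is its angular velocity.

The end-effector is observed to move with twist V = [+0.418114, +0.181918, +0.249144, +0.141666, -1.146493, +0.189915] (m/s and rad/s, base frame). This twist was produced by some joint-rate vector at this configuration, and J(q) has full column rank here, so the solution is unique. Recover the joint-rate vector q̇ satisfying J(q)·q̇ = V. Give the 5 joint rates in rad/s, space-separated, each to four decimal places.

o_n = [0.7397, -0.2580, -0.1077]
J₁: ẑ×o_n = [0.2580, 0.7397, -0.0000], ω = ẑ
J2: z=[-0.1736, -0.9848, 0.0000] o=[0.3447, -0.0608, 0.4400] → [0.5394, -0.0951, 0.4232, -0.1736, -0.9848, 0.0000]
J3: z=[-0.1736, -0.9848, 0.0000] o=[0.6296, -0.1110, 0.0696] → [0.1747, -0.0308, 0.1339, -0.1736, -0.9848, 0.0000]
J4: z=[0.9418, -0.1661, 0.2924] o=[0.5548, -0.0978, 0.3183] → [0.1176, 0.4553, -0.1201, 0.9418, -0.1661, 0.2924]
J5: z=[-0.2423, -0.9381, 0.2475] o=[0.7192, -0.1741, 0.1900] → [0.3001, -0.0671, 0.0395, -0.2423, -0.9381, 0.2475]
q̇ = J⁺·V = [0.1140, 0.4620, 0.7410, 0.3460, -0.1020]

0.1140 0.4620 0.7410 0.3460 -0.1020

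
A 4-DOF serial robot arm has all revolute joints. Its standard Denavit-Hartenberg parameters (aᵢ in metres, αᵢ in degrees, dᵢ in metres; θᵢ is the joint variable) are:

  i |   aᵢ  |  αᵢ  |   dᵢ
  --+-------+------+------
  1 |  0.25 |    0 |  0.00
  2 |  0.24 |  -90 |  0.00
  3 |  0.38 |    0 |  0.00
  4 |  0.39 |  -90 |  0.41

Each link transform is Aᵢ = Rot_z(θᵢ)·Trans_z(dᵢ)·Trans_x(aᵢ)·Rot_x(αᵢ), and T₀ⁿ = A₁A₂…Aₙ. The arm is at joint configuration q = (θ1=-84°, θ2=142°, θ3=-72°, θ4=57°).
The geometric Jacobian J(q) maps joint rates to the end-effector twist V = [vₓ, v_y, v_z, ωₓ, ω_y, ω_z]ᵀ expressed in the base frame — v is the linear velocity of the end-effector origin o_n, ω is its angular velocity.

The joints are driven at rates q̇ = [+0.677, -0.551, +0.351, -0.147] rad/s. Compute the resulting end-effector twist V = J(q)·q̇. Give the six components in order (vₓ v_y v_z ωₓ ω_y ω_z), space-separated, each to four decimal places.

0.1406 0.1479 -0.1181 -0.1730 0.1081 0.1260

o_n = [0.0675, 0.5912, 0.4623]
J₁: ẑ×o_n = [-0.5912, 0.0675, 0.0000], ω = ẑ
J2: z=[0.0000, 0.0000, 1.0000] o=[0.0261, -0.2486, 0.0000] → [-0.8399, 0.0413, 0.0000, 0.0000, 0.0000, 1.0000]
J3: z=[-0.8480, 0.5299, 0.0000] o=[0.1533, -0.0451, 0.0000] → [0.2450, 0.3921, -0.4941, -0.8480, 0.5299, 0.0000]
J4: z=[-0.8480, 0.5299, 0.0000] o=[0.2155, 0.0545, 0.3614] → [0.0535, 0.0856, -0.3767, -0.8480, 0.5299, 0.0000]
V = J·q̇ = [0.1406, 0.1479, -0.1181, -0.1730, 0.1081, 0.1260]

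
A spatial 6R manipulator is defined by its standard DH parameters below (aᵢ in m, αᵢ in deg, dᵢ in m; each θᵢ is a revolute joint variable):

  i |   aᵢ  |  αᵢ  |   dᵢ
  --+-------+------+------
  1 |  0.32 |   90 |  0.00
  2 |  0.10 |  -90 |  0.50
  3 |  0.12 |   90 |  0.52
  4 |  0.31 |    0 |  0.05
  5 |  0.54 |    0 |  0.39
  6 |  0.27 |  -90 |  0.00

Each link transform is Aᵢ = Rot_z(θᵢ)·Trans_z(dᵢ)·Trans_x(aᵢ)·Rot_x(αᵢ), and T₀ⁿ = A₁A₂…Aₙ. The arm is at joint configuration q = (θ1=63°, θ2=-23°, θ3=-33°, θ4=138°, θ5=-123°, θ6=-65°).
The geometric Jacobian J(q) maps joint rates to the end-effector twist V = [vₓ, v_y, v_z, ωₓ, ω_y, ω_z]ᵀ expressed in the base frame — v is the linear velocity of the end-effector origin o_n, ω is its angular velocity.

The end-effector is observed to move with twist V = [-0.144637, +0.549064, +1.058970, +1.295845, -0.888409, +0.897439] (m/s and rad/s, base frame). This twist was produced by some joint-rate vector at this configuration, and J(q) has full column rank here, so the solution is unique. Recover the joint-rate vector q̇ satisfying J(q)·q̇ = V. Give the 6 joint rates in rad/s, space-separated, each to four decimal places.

o_n = [1.4671, 0.2636, 0.4708]
J₁: ẑ×o_n = [-0.2636, 1.4671, 0.0000], ω = ẑ
J2: z=[0.8910, -0.4540, 0.0000] o=[0.1453, 0.2851, 0.0000] → [-0.2137, -0.4195, 0.5809, 0.8910, -0.4540, 0.0000]
J3: z=[0.1774, 0.3481, 0.9205] o=[0.6326, 0.1401, -0.0391] → [0.0639, 0.6777, -0.2686, 0.1774, 0.3481, 0.9205]
J4: z=[0.5197, -0.8274, 0.2128] o=[0.8251, 0.3741, 0.4003] → [-0.0349, 0.1000, 0.4738, 0.5197, -0.8274, 0.2128]
J5: z=[0.5197, -0.8274, 0.2128] o=[0.6953, 0.3034, 0.6773] → [0.1794, 0.2716, 0.6179, 0.5197, -0.8274, 0.2128]
J6: z=[0.5197, -0.8274, 0.2128] o=[1.3587, 0.2592, 0.7181] → [0.2036, 0.1516, 0.0920, 0.5197, -0.8274, 0.2128]
q̇ = J⁺·V = [0.2180, 0.8610, 0.5460, 0.3540, 0.9390, -0.4620]

0.2180 0.8610 0.5460 0.3540 0.9390 -0.4620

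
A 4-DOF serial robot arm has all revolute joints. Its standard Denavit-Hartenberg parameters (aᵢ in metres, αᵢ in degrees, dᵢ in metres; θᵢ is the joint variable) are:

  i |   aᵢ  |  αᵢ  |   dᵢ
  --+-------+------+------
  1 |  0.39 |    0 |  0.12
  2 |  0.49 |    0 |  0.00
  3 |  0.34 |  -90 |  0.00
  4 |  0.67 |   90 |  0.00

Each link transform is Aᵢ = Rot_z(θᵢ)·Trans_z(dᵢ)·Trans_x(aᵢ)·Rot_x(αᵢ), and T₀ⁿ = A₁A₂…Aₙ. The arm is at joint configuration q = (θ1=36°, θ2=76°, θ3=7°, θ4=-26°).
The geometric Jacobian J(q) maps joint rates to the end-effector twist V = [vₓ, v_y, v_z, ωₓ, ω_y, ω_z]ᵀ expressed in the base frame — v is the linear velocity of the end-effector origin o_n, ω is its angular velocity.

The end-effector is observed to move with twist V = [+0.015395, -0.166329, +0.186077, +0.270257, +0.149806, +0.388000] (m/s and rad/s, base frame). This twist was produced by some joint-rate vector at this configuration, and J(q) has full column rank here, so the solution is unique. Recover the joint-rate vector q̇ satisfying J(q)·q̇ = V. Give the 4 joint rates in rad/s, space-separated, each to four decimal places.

o_n = [-0.3248, 1.5076, 0.4137]
J₁: ẑ×o_n = [-1.5076, -0.3248, 0.0000], ω = ẑ
J2: z=[0.0000, 0.0000, 1.0000] o=[0.3155, 0.2292, 0.1200] → [-1.2784, -0.6403, 0.0000, 0.0000, 0.0000, 1.0000]
J3: z=[0.0000, 0.0000, 1.0000] o=[0.1320, 0.6836, 0.1200] → [-0.8241, -0.4568, 0.0000, 0.0000, 0.0000, 1.0000]
J4: z=[-0.8746, -0.4848, 0.0000] o=[-0.0329, 0.9809, 0.1200] → [-0.1424, 0.2569, -0.6022, -0.8746, -0.4848, 0.0000]
q̇ = J⁺·V = [-0.0670, -0.5400, 0.9950, -0.3090]

-0.0670 -0.5400 0.9950 -0.3090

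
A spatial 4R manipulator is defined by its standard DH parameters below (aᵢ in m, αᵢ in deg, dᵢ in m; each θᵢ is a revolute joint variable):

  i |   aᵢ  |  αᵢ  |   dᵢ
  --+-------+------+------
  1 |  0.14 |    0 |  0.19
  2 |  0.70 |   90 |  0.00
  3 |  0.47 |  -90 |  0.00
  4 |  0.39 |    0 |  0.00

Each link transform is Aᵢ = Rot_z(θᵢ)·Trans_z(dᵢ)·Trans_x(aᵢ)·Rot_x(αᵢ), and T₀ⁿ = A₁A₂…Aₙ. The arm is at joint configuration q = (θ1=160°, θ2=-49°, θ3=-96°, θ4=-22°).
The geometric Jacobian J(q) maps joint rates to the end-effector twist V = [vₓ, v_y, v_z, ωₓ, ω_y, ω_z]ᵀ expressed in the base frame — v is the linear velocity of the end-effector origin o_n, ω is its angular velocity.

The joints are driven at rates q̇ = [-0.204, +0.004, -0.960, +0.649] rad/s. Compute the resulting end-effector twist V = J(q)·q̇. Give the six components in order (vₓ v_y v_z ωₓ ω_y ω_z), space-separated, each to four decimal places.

0.2037 -0.7911 -0.0108 -1.1275 0.2585 -0.2678

o_n = [-0.2149, 0.6726, -0.6370]
J₁: ẑ×o_n = [-0.6726, -0.2149, 0.0000], ω = ẑ
J2: z=[0.0000, 0.0000, 1.0000] o=[-0.1316, 0.0479, 0.1900] → [-0.6247, -0.0833, 0.0000, 0.0000, 0.0000, 1.0000]
J3: z=[0.9336, 0.3584, 0.0000] o=[-0.3824, 0.7014, 0.1900] → [-0.2964, 0.7721, -0.0869, 0.9336, 0.3584, 0.0000]
J4: z=[-0.3564, 0.9285, -0.1045] o=[-0.3648, 0.6555, -0.2774] → [-0.3321, -0.1438, -0.1453, -0.3564, 0.9285, -0.1045]
V = J·q̇ = [0.2037, -0.7911, -0.0108, -1.1275, 0.2585, -0.2678]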